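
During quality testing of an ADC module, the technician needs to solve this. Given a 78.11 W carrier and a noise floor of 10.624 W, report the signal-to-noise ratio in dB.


SNR in decibels:
SNR = 10 * log10(Ps / Pn)
    = 10 * log10(78.11 / 10.624)
    = 10 * log10(7.3522)
    = 10 * 0.8664
    = 8.66 dB

8.66 dB


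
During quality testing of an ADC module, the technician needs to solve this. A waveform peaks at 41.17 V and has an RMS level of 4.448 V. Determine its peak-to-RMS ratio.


Crest factor is the ratio of peak to RMS:
CF = V_peak / V_rms
   = 41.17 / 4.448
   = 9.2558

9.2558


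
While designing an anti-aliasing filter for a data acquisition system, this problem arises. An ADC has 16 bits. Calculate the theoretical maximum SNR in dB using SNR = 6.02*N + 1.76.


Theoretical SNR for a full-scale sinusoid:
SNR = 6.02 * N + 1.76
    = 6.02 * 16 + 1.76
    = 96.32 + 1.76
    = 98.08 dB

98.08 dB


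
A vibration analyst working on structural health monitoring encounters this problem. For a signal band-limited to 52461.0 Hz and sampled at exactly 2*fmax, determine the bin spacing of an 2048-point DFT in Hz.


Step 1 — Nyquist sampling rate:
fs = 2 * fmax = 2 * 52461.0 = 104922.0 Hz

Step 2 — DFT bin spacing:
df = fs / N = 104922.0 / 2048 = 51.2314 Hz

51.2314 Hz


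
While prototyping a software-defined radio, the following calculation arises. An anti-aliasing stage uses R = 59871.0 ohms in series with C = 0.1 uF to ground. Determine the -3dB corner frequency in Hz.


Cutoff frequency of a first-order RC filter:
fc = 1 / (2 * pi * R * C)
C = 0.1 uF = 1e-07 F
fc = 1 / (2 * pi * 59871.0 * 1e-07)
   = 1 / 0.037618058752615
   = 26.582977 Hz

26.582977 Hz


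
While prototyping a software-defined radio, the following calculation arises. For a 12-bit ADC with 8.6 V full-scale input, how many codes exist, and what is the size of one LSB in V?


Step 1 — number of quantization levels:
L = 2^N = 2^12 = 4096

Step 2 — LSB step size:
delta = Vfs / L
      = 8.6 / 4096
      = 0.00209961 V

Levels = 4096; step size = 0.00209961 V


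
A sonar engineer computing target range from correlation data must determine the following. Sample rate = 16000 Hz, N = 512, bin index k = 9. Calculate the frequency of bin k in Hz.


Frequency of DFT bin k:
f_k = k * fs / N
    = 9 * 16000 / 512
    = 144000 / 512
    = 281.25 Hz

281.25 Hz


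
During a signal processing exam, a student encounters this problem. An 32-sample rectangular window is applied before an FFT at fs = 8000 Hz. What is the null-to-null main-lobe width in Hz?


Main lobe width for a rectangular window:
Width = 2 * fs / N
      = 2 * 8000 / 32
      = 16000 / 32
      = 500.0 Hz

500.0 Hz


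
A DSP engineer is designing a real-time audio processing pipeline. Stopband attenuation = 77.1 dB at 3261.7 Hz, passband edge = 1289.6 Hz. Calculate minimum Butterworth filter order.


Butterworth filter order formula:
n = log10(10^(A/10) - 1) / (2 * log10(f_stop/f_pass))
10^(77.1/10) - 1 = 51286137.3991
f_stop/f_pass = 3261.7 / 1289.6 = 2.5292
n = 9.566 -> ceil = 10

10


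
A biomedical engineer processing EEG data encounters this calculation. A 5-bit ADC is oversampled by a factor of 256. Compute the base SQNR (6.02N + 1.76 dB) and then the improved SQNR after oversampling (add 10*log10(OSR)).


Step 1 — baseline SQNR at Nyquist:
SQNR_base = 6.02*N + 1.76
          = 6.02*5 + 1.76
          = 31.86 dB

Step 2 — oversampling processing gain:
G = 10*log10(OSR) = 10*log10(256) = 24.08 dB

Step 3 — total:
SQNR_total = 31.86 + 24.08 = 55.94 dB

Base SQNR = 31.86 dB; oversampled SQNR = 55.94 dB


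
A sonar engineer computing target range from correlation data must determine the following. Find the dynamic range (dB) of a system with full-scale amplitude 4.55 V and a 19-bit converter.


Dynamic range from full-scale to LSB:
V_min = V_max / 2^bits = 4.55 / 2^19
DR = 20 * log10(V_max / V_min)
   = 20 * log10(2^19)
   = 20 * 19 * log10(2)
   = 114.39 dB

114.39 dB


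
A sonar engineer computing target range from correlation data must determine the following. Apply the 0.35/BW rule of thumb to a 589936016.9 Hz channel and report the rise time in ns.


Rise time from bandwidth relationship:
tr = 0.35 / BW
   = 0.35 / 589936016.9
   = 5.932846783e-10 s
   = 0.5933 ns

0.5933 ns


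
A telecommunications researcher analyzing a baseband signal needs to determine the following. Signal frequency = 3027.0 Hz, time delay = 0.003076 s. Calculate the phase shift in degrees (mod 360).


Phase shift from frequency and time delay:
phi = 360 * f * t_delay
    = 360 * 3027.0 * 0.003076
    = 3351.98 degrees
    mod 360 = 111.98 degrees

111.98 degrees


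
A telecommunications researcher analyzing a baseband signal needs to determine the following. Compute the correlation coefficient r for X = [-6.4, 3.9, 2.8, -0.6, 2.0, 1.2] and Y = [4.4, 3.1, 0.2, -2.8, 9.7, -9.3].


Pearson correlation coefficient (population):
r = cov(X,Y) / (std(X) * std(Y))
Mean X = 0.4833, Mean Y = 0.8833
Cov(X,Y) = -1.358611
Std(X) = 3.376594, Std(Y) = 5.954667
r = -0.0676

-0.0676


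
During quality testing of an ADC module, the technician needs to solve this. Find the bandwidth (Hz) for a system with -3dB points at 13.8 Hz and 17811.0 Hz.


Bandwidth is the difference of -3dB frequencies:
BW = f_high - f_low
   = 17811.0 - 13.8
   = 17797.2 Hz

17797.2 Hz


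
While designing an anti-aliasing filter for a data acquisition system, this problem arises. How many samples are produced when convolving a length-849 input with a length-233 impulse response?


Linear convolution output length:
L = N + M - 1
  = 849 + 233 - 1
  = 1081 samples

1081


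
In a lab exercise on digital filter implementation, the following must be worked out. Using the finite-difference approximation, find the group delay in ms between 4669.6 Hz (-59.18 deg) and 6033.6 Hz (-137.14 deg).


Group delay from phase difference:
tau = -d(phi)/d(omega)
d(phi) = -77.96 deg = -1.360659 rad
d(omega) = 2*pi*(6033.6 - 4669.6) = 8570.2648 rad/s
tau = -(-1.360659) / 8570.2648
    = 0.1588 ms

0.1588 ms


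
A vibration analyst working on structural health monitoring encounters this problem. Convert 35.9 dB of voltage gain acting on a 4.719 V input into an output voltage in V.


Output voltage from dB gain:
V_out = V_in * 10^(gain_dB / 20)
      = 4.719 * 10^(35.9 / 20)
      = 4.719 * 62.373484
      = 294.3405 V

294.3405 V


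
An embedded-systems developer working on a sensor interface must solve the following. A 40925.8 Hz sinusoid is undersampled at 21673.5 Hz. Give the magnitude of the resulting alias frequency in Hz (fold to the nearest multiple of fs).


Compute the nearest integer multiple of fs to the signal:
n = round(40925.8 / 21673.5) = 2
f_alias = |40925.8 - 2 * 21673.5|
        = |40925.8 - 43347.0|
        = 2421.2 Hz

2421.2


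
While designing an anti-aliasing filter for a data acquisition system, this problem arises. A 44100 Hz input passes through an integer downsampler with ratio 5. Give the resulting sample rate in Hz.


Decimation reduces the sample rate:
fs_out = fs_in / M
       = 44100 / 5
       = 8820.0 Hz

8820.0 Hz


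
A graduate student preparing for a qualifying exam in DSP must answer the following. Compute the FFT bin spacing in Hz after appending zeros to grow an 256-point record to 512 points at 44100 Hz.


Frequency resolution after zero-padding:
N_padded = 256 * 2 = 512
df = fs / N_padded
   = 44100 / 512
   = 86.1328 Hz

86.1328 Hz


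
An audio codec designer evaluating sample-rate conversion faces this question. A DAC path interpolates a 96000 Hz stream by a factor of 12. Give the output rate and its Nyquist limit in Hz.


Step 1 — output sample rate after interpolation by L:
fs_out = L * fs_in = 12 * 96000 = 1152000 Hz

Step 2 — Nyquist frequency of the output stream:
f_Nyq = fs_out / 2 = 1152000 / 2 = 576000.0 Hz

fs_out = 1152000 Hz; f_Nyquist = 576000.0 Hz


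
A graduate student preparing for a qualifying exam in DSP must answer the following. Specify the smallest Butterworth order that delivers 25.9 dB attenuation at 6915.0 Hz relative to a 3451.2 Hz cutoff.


Butterworth filter order formula:
n = log10(10^(A/10) - 1) / (2 * log10(f_stop/f_pass))
10^(25.9/10) - 1 = 388.0451
f_stop/f_pass = 6915.0 / 3451.2 = 2.0037
n = 4.2888 -> ceil = 5

5


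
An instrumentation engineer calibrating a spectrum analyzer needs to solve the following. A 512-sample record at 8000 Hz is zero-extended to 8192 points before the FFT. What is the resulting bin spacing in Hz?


Frequency resolution after zero-padding:
N_padded = 512 * 16 = 8192
df = fs / N_padded
   = 8000 / 8192
   = 0.9766 Hz

0.9766 Hz


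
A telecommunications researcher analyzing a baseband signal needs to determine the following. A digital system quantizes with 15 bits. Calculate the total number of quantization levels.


Number of quantization levels = 2^N
= 2^15
= 32768

32768


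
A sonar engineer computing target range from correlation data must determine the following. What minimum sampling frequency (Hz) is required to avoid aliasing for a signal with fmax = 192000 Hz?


The Nyquist rate is twice the maximum frequency component.
fs_min = 2 * fmax
      = 2 * 192000
      = 384000 Hz

384000


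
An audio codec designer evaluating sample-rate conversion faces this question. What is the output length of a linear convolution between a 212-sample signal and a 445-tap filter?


Linear convolution output length:
L = N + M - 1
  = 212 + 445 - 1
  = 656 samples

656


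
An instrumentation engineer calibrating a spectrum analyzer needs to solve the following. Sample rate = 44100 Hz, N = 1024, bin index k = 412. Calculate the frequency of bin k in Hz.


Frequency of DFT bin k:
f_k = k * fs / N
    = 412 * 44100 / 1024
    = 18169200 / 1024
    = 17743.359 Hz

17743.359 Hz


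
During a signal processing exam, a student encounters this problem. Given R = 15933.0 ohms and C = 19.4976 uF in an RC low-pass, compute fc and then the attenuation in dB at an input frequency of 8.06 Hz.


Step 1 — cutoff frequency:
fc = 1 / (2*pi*R*C)
C = 19.4976 uF = 1.94976e-05 F
fc = 1 / (2*pi*15933.0*1.94976e-05)
   = 0.51232 Hz

Step 2 — magnitude at f = 8.06 Hz:
|H(f)| = 1 / sqrt(1 + (f/fc)^2)
f/fc = 8.06 / 0.51232 = 15.732355
|H| = 1 / sqrt(1 + 247.506994) = 0.0634353
|H|_dB = 20*log10(0.0634353) = -23.95 dB

fc = 0.51232 Hz; |H(8.06 Hz)| = -23.95 dB


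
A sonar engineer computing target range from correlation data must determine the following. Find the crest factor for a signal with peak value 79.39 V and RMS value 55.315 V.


Crest factor is the ratio of peak to RMS:
CF = V_peak / V_rms
   = 79.39 / 55.315
   = 1.4352

1.4352


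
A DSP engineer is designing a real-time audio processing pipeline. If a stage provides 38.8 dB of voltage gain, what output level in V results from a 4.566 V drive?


Output voltage from dB gain:
V_out = V_in * 10^(gain_dB / 20)
      = 4.566 * 10^(38.8 / 20)
      = 4.566 * 87.096359
      = 397.682 V

397.682 V


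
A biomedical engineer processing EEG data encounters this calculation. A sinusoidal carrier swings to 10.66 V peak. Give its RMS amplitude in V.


RMS voltage for a sinusoidal waveform:
V_rms = V_peak / sqrt(2)
      = 10.66 / 1.414214
      = 7.538 V

7.538 V


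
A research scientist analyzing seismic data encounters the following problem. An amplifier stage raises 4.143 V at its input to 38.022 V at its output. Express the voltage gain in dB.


Voltage gain in dB:
G = 20 * log10(Vout / Vin)
  = 20 * log10(38.022 / 4.143)
  = 20 * log10(9.177408)
  = 20 * 0.96272
  = 19.25 dB

19.25 dB


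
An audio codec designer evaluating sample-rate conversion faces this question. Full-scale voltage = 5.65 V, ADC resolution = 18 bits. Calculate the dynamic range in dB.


Dynamic range from full-scale to LSB:
V_min = V_max / 2^bits = 5.65 / 2^18
DR = 20 * log10(V_max / V_min)
   = 20 * log10(2^18)
   = 20 * 18 * log10(2)
   = 108.37 dB

108.37 dB


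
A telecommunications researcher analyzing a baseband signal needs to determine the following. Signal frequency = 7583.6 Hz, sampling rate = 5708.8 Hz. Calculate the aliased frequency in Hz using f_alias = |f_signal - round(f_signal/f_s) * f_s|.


Compute the nearest integer multiple of fs to the signal:
n = round(7583.6 / 5708.8) = 1
f_alias = |7583.6 - 1 * 5708.8|
        = |7583.6 - 5708.8|
        = 1874.8 Hz

1874.8


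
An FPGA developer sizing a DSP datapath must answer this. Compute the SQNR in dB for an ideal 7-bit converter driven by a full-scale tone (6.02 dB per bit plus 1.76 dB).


Theoretical SNR for a full-scale sinusoid:
SNR = 6.02 * N + 1.76
    = 6.02 * 7 + 1.76
    = 42.14 + 1.76
    = 43.9 dB

43.9 dB


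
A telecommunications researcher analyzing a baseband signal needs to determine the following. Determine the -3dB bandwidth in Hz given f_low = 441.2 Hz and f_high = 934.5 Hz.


Bandwidth is the difference of -3dB frequencies:
BW = f_high - f_low
   = 934.5 - 441.2
   = 493.3 Hz

493.3 Hz


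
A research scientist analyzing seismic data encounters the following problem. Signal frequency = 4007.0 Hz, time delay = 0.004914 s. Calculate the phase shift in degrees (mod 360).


Phase shift from frequency and time delay:
phi = 360 * f * t_delay
    = 360 * 4007.0 * 0.004914
    = 7088.54 degrees
    mod 360 = 248.54 degrees

248.54 degrees


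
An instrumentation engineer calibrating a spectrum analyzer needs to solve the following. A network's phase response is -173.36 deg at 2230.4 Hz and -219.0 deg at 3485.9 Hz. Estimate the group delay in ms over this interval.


Group delay from phase difference:
tau = -d(phi)/d(omega)
d(phi) = -45.64 deg = -0.796568 rad
d(omega) = 2*pi*(3485.9 - 2230.4) = 7888.5392 rad/s
tau = -(-0.796568) / 7888.5392
    = 0.101 ms

0.101 ms


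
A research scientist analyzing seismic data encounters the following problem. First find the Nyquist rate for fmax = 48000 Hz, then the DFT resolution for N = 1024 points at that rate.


Step 1 — Nyquist sampling rate:
fs = 2 * fmax = 2 * 48000 = 96000 Hz

Step 2 — DFT bin spacing:
df = fs / N = 96000 / 1024 = 93.75 Hz

93.75 Hz


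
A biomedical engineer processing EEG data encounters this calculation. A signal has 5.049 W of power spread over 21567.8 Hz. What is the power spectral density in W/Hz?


Power spectral density:
PSD = P / BW
    = 5.049 / 21567.8
    = 0.0002341 W/Hz

0.0002341 W/Hz


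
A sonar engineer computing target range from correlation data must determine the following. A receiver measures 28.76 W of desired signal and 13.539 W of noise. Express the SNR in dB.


SNR in decibels:
SNR = 10 * log10(Ps / Pn)
    = 10 * log10(28.76 / 13.539)
    = 10 * log10(2.1242)
    = 10 * 0.3272
    = 3.27 dB

3.27 dB


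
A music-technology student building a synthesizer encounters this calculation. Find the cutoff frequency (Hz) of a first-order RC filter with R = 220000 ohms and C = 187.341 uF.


Cutoff frequency of a first-order RC filter:
fc = 1 / (2 * pi * R * C)
C = 187.341 uF = 0.000187341 F
fc = 1 / (2 * pi * 220000 * 0.000187341)
   = 1 / 258.96160809911
   = 0.003862 Hz

0.003862 Hz


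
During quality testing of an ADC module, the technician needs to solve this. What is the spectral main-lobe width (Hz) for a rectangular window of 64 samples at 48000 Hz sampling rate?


Main lobe width for a rectangular window:
Width = 2 * fs / N
      = 2 * 48000 / 64
      = 96000 / 64
      = 1500.0 Hz

1500.0 Hz


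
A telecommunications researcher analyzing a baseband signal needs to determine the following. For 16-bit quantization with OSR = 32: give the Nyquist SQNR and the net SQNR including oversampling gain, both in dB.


Step 1 — baseline SQNR at Nyquist:
SQNR_base = 6.02*N + 1.76
          = 6.02*16 + 1.76
          = 98.08 dB

Step 2 — oversampling processing gain:
G = 10*log10(OSR) = 10*log10(32) = 15.05 dB

Step 3 — total:
SQNR_total = 98.08 + 15.05 = 113.13 dB

Base SQNR = 98.08 dB; oversampled SQNR = 113.13 dB


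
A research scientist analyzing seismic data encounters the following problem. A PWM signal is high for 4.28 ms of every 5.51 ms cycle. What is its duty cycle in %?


Duty cycle as a percentage:
DC = (t_on / T) * 100
   = (4.28 / 5.51) * 100
   = 0.77677 * 100
   = 77.68 %

77.68 %


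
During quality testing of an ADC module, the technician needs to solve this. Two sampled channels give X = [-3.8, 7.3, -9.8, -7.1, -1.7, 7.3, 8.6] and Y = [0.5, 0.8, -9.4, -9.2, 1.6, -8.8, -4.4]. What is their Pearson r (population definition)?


Pearson correlation coefficient (population):
r = cov(X,Y) / (std(X) * std(Y))
Mean X = 0.1143, Mean Y = -4.1286
Cov(X,Y) = 8.554694
Std(X) = 7.012525, Std(Y) = 4.689415
r = 0.2601

0.2601


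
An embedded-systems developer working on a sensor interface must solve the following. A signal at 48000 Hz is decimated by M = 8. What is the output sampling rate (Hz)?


Decimation reduces the sample rate:
fs_out = fs_in / M
       = 48000 / 8
       = 6000.0 Hz

6000.0 Hz


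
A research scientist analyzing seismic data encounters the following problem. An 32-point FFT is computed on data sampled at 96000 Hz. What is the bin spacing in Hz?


DFT frequency resolution:
df = fs / N
   = 96000 / 32
   = 3000.0 Hz

3000.0 Hz


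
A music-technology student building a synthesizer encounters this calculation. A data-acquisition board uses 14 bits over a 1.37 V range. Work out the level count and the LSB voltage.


Step 1 — number of quantization levels:
L = 2^N = 2^14 = 16384

Step 2 — LSB step size:
delta = Vfs / L
      = 1.37 / 16384
      = 8.362e-05 V

Levels = 16384; step size = 8.362e-05 V


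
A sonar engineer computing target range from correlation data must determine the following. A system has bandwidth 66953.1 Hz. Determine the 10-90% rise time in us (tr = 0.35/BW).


Rise time from bandwidth relationship:
tr = 0.35 / BW
   = 0.35 / 66953.1
   = 5.227539875e-06 s
   = 5.2275 us

5.2275 us


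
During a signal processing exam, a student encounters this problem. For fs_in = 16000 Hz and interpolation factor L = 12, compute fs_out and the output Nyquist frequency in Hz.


Step 1 — output sample rate after interpolation by L:
fs_out = L * fs_in = 12 * 16000 = 192000 Hz

Step 2 — Nyquist frequency of the output stream:
f_Nyq = fs_out / 2 = 192000 / 2 = 96000.0 Hz

fs_out = 192000 Hz; f_Nyquist = 96000.0 Hz


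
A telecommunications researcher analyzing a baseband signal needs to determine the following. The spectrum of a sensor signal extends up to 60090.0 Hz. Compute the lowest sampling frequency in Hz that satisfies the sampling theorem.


The Nyquist rate is twice the maximum frequency component.
fs_min = 2 * fmax
      = 2 * 60090.0
      = 120180.0 Hz

120180.0


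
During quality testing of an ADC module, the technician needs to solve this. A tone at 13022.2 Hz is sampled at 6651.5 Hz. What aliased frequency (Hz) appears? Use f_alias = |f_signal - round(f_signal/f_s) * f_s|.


Compute the nearest integer multiple of fs to the signal:
n = round(13022.2 / 6651.5) = 2
f_alias = |13022.2 - 2 * 6651.5|
        = |13022.2 - 13303.0|
        = 280.8 Hz

280.8


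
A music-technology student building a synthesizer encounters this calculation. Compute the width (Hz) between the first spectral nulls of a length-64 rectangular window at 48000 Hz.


Main lobe width for a rectangular window:
Width = 2 * fs / N
      = 2 * 48000 / 64
      = 96000 / 64
      = 1500.0 Hz

1500.0 Hz


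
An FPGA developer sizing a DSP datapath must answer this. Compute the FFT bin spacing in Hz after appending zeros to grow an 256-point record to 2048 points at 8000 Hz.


Frequency resolution after zero-padding:
N_padded = 256 * 8 = 2048
df = fs / N_padded
   = 8000 / 2048
   = 3.9062 Hz

3.9062 Hz


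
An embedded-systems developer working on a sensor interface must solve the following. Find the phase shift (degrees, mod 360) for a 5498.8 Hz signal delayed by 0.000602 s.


Phase shift from frequency and time delay:
phi = 360 * f * t_delay
    = 360 * 5498.8 * 0.000602
    = 1191.7 degrees
    mod 360 = 111.7 degrees

111.7 degrees


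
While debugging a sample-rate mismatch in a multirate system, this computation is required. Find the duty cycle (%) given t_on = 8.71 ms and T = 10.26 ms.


Duty cycle as a percentage:
DC = (t_on / T) * 100
   = (8.71 / 10.26) * 100
   = 0.848928 * 100
   = 84.89 %

84.89 %


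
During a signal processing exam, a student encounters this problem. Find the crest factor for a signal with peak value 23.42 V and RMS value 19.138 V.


Crest factor is the ratio of peak to RMS:
CF = V_peak / V_rms
   = 23.42 / 19.138
   = 1.2237

1.2237


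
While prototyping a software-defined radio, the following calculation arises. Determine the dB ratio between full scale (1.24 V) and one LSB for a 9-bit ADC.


Dynamic range from full-scale to LSB:
V_min = V_max / 2^bits = 1.24 / 2^9
DR = 20 * log10(V_max / V_min)
   = 20 * log10(2^9)
   = 20 * 9 * log10(2)
   = 54.19 dB

54.19 dB


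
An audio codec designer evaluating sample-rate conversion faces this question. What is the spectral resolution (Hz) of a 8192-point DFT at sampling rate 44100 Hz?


DFT frequency resolution:
df = fs / N
   = 44100 / 8192
   = 5.3833 Hz

5.3833 Hz


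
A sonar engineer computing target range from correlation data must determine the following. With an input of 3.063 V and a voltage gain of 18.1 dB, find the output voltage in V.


Output voltage from dB gain:
V_out = V_in * 10^(gain_dB / 20)
      = 3.063 * 10^(18.1 / 20)
      = 3.063 * 8.035261
      = 24.612 V

24.612 V


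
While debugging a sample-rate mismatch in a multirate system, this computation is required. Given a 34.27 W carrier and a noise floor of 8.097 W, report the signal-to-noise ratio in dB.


SNR in decibels:
SNR = 10 * log10(Ps / Pn)
    = 10 * log10(34.27 / 8.097)
    = 10 * log10(4.2324)
    = 10 * 0.6266
    = 6.27 dB

6.27 dB


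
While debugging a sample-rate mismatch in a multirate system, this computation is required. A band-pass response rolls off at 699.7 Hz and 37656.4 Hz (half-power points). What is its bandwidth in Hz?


Bandwidth is the difference of -3dB frequencies:
BW = f_high - f_low
   = 37656.4 - 699.7
   = 36956.7 Hz

36956.7 Hz


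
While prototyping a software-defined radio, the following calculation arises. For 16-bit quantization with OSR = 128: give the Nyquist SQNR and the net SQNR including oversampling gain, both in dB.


Step 1 — baseline SQNR at Nyquist:
SQNR_base = 6.02*N + 1.76
          = 6.02*16 + 1.76
          = 98.08 dB

Step 2 — oversampling processing gain:
G = 10*log10(OSR) = 10*log10(128) = 21.07 dB

Step 3 — total:
SQNR_total = 98.08 + 21.07 = 119.15 dB

Base SQNR = 98.08 dB; oversampled SQNR = 119.15 dB


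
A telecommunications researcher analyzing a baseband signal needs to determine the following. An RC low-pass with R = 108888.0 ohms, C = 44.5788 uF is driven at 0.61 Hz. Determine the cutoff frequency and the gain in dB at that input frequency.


Step 1 — cutoff frequency:
fc = 1 / (2*pi*R*C)
C = 44.5788 uF = 4.45788e-05 F
fc = 1 / (2*pi*108888.0*4.45788e-05)
   = 0.0327878 Hz

Step 2 — magnitude at f = 0.61 Hz:
|H(f)| = 1 / sqrt(1 + (f/fc)^2)
f/fc = 0.61 / 0.0327878 = 18.604481
|H| = 1 / sqrt(1 + 346.126713) = 0.053673
|H|_dB = 20*log10(0.053673) = -25.4 dB

fc = 0.0327878 Hz; |H(0.61 Hz)| = -25.4 dB


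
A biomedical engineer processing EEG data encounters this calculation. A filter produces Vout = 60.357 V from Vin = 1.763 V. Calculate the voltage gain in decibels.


Voltage gain in dB:
G = 20 * log10(Vout / Vin)
  = 20 * log10(60.357 / 1.763)
  = 20 * log10(34.235394)
  = 20 * 1.534475
  = 30.69 dB

30.69 dB


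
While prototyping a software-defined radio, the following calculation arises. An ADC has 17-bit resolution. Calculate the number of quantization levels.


Number of quantization levels = 2^N
= 2^17
= 131072

131072


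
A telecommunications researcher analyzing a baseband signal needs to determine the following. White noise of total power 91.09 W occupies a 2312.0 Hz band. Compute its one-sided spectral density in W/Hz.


Power spectral density:
PSD = P / BW
    = 91.09 / 2312.0
    = 0.03939879 W/Hz

0.03939879 W/Hz


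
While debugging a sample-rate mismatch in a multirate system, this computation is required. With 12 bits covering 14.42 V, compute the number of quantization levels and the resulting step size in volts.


Step 1 — number of quantization levels:
L = 2^N = 2^12 = 4096

Step 2 — LSB step size:
delta = Vfs / L
      = 14.42 / 4096
      = 0.00352051 V

Levels = 4096; step size = 0.00352051 V


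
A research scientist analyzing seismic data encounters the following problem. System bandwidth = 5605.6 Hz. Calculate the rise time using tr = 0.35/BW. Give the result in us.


Rise time from bandwidth relationship:
tr = 0.35 / BW
   = 0.35 / 5605.6
   = 6.243756244e-05 s
   = 62.4376 us

62.4376 us


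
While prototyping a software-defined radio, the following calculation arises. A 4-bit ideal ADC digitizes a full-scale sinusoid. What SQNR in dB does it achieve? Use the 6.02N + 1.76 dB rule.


Theoretical SNR for a full-scale sinusoid:
SNR = 6.02 * N + 1.76
    = 6.02 * 4 + 1.76
    = 24.08 + 1.76
    = 25.84 dB

25.84 dB


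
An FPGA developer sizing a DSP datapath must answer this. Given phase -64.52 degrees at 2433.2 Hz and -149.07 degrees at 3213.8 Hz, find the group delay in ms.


Group delay from phase difference:
tau = -d(phi)/d(omega)
d(phi) = -84.55 deg = -1.475676 rad
d(omega) = 2*pi*(3213.8 - 2433.2) = 4904.6545 rad/s
tau = -(-1.475676) / 4904.6545
    = 0.3009 ms

0.3009 ms


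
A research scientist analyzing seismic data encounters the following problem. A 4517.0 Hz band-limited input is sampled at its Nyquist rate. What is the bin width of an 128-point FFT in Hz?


Step 1 — Nyquist sampling rate:
fs = 2 * fmax = 2 * 4517.0 = 9034.0 Hz

Step 2 — DFT bin spacing:
df = fs / N = 9034.0 / 128 = 70.5781 Hz

70.5781 Hz


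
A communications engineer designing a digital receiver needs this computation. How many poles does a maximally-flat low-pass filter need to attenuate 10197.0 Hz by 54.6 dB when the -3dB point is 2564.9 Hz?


Butterworth filter order formula:
n = log10(10^(A/10) - 1) / (2 * log10(f_stop/f_pass))
10^(54.6/10) - 1 = 288402.1503
f_stop/f_pass = 10197.0 / 2564.9 = 3.9756
n = 4.5545 -> ceil = 5

5


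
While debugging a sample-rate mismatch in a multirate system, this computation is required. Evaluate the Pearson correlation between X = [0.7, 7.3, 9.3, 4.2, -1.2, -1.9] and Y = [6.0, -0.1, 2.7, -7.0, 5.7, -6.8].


Pearson correlation coefficient (population):
r = cov(X,Y) / (std(X) * std(Y))
Mean X = 3.0667, Mean Y = 0.0833
Cov(X,Y) = 0.621111
Std(X) = 4.213734, Std(Y) = 5.338357
r = 0.0276

0.0276


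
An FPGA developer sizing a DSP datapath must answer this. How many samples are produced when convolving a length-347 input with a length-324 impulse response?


Linear convolution output length:
L = N + M - 1
  = 347 + 324 - 1
  = 670 samples

670


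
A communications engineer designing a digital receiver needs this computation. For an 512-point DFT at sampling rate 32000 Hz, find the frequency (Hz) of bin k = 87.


Frequency of DFT bin k:
f_k = k * fs / N
    = 87 * 32000 / 512
    = 2784000 / 512
    = 5437.5 Hz

5437.5 Hz


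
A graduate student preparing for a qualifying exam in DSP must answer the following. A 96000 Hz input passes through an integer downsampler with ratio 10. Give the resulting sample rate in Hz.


Decimation reduces the sample rate:
fs_out = fs_in / M
       = 96000 / 10
       = 9600.0 Hz

9600.0 Hz


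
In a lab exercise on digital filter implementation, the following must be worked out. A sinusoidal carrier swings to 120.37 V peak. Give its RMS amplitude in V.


RMS voltage for a sinusoidal waveform:
V_rms = V_peak / sqrt(2)
      = 120.37 / 1.414214
      = 85.114 V

85.114 V


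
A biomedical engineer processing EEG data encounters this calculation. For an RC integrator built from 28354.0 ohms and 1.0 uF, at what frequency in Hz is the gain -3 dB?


Cutoff frequency of a first-order RC filter:
fc = 1 / (2 * pi * R * C)
C = 1.0 uF = 1e-06 F
fc = 1 / (2 * pi * 28354.0 * 1e-06)
   = 1 / 0.17815343619977
   = 5.613139 Hz

5.613139 Hz


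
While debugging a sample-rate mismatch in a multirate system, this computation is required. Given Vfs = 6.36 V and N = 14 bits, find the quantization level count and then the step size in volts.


Step 1 — number of quantization levels:
L = 2^N = 2^14 = 16384

Step 2 — LSB step size:
delta = Vfs / L
      = 6.36 / 16384
      = 0.00038818 V

Levels = 16384; step size = 0.00038818 V


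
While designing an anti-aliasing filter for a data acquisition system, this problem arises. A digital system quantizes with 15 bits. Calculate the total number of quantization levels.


Number of quantization levels = 2^N
= 2^15
= 32768

32768


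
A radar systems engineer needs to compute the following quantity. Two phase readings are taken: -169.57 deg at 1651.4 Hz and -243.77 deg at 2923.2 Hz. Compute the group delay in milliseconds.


Group delay from phase difference:
tau = -d(phi)/d(omega)
d(phi) = -74.2 deg = -1.295034 rad
d(omega) = 2*pi*(2923.2 - 1651.4) = 7990.9551 rad/s
tau = -(-1.295034) / 7990.9551
    = 0.1621 ms

0.1621 ms


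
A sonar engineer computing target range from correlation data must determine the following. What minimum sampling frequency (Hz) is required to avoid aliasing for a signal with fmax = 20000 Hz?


The Nyquist rate is twice the maximum frequency component.
fs_min = 2 * fmax
      = 2 * 20000
      = 40000 Hz

40000


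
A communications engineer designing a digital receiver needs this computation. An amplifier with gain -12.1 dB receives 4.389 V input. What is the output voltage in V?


Output voltage from dB gain:
V_out = V_in * 10^(gain_dB / 20)
      = 4.389 * 10^(-12.1 / 20)
      = 4.389 * 0.248313
      = 1.0898 V

1.0898 V


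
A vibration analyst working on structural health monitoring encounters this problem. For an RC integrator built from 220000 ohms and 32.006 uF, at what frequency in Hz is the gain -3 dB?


Cutoff frequency of a first-order RC filter:
fc = 1 / (2 * pi * R * C)
C = 32.006 uF = 3.2006e-05 F
fc = 1 / (2 * pi * 220000 * 3.2006e-05)
   = 1 / 44.24191836715
   = 0.022603 Hz

0.022603 Hz


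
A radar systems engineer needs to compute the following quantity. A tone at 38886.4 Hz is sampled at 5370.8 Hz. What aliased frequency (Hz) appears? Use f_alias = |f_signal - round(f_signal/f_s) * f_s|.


Compute the nearest integer multiple of fs to the signal:
n = round(38886.4 / 5370.8) = 7
f_alias = |38886.4 - 7 * 5370.8|
        = |38886.4 - 37595.6|
        = 1290.8 Hz

1290.8


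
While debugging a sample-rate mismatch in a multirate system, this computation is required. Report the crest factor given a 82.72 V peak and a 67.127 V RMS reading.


Crest factor is the ratio of peak to RMS:
CF = V_peak / V_rms
   = 82.72 / 67.127
   = 1.2323

1.2323


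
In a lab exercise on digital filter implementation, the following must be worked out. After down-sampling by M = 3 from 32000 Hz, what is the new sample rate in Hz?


Decimation reduces the sample rate:
fs_out = fs_in / M
       = 32000 / 3
       = 10666.6667 Hz

10666.6667 Hz


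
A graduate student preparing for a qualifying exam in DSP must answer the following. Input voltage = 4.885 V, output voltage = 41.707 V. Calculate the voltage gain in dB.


Voltage gain in dB:
G = 20 * log10(Vout / Vin)
  = 20 * log10(41.707 / 4.885)
  = 20 * log10(8.537769)
  = 20 * 0.931344
  = 18.63 dB

18.63 dB


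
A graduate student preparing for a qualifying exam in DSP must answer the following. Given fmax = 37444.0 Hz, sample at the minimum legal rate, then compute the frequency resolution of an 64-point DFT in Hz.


Step 1 — Nyquist sampling rate:
fs = 2 * fmax = 2 * 37444.0 = 74888.0 Hz

Step 2 — DFT bin spacing:
df = fs / N = 74888.0 / 64 = 1170.125 Hz

1170.125 Hz


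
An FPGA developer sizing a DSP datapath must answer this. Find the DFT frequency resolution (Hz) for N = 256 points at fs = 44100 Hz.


DFT frequency resolution:
df = fs / N
   = 44100 / 256
   = 172.2656 Hz

172.2656 Hz


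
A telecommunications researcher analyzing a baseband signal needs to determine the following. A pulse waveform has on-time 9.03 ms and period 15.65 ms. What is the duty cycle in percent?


Duty cycle as a percentage:
DC = (t_on / T) * 100
   = (9.03 / 15.65) * 100
   = 0.576997 * 100
   = 57.7 %

57.7 %


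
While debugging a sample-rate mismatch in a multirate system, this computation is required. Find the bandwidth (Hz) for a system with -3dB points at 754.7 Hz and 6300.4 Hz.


Bandwidth is the difference of -3dB frequencies:
BW = f_high - f_low
   = 6300.4 - 754.7
   = 5545.7 Hz

5545.7 Hz


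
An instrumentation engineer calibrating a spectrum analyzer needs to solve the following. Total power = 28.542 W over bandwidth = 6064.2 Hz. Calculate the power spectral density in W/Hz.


Power spectral density:
PSD = P / BW
    = 28.542 / 6064.2
    = 0.00470664 W/Hz

0.00470664 W/Hz


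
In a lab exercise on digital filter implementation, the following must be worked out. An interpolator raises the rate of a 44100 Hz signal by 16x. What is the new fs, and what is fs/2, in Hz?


Step 1 — output sample rate after interpolation by L:
fs_out = L * fs_in = 16 * 44100 = 705600 Hz

Step 2 — Nyquist frequency of the output stream:
f_Nyq = fs_out / 2 = 705600 / 2 = 352800.0 Hz

fs_out = 705600 Hz; f_Nyquist = 352800.0 Hz


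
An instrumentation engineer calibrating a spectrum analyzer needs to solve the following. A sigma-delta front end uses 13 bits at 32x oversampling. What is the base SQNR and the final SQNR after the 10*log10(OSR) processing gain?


Step 1 — baseline SQNR at Nyquist:
SQNR_base = 6.02*N + 1.76
          = 6.02*13 + 1.76
          = 80.02 dB

Step 2 — oversampling processing gain:
G = 10*log10(OSR) = 10*log10(32) = 15.05 dB

Step 3 — total:
SQNR_total = 80.02 + 15.05 = 95.07 dB

Base SQNR = 80.02 dB; oversampled SQNR = 95.07 dB


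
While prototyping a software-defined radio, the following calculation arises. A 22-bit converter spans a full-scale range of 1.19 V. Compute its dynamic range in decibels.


Dynamic range from full-scale to LSB:
V_min = V_max / 2^bits = 1.19 / 2^22
DR = 20 * log10(V_max / V_min)
   = 20 * log10(2^22)
   = 20 * 22 * log10(2)
   = 132.45 dB

132.45 dB


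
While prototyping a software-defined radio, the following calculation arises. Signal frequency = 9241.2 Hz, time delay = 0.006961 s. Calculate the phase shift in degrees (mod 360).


Phase shift from frequency and time delay:
phi = 360 * f * t_delay
    = 360 * 9241.2 * 0.006961
    = 23158.08 degrees
    mod 360 = 118.08 degrees

118.08 degrees


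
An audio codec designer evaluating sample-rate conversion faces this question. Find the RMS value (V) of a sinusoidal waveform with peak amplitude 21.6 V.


RMS voltage for a sinusoidal waveform:
V_rms = V_peak / sqrt(2)
      = 21.6 / 1.414214
      = 15.274 V

15.274 V


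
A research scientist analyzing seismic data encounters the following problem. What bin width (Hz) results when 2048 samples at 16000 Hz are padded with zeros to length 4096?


Frequency resolution after zero-padding:
N_padded = 2048 * 2 = 4096
df = fs / N_padded
   = 16000 / 4096
   = 3.9062 Hz

3.9062 Hz


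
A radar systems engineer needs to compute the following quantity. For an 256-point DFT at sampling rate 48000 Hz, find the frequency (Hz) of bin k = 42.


Frequency of DFT bin k:
f_k = k * fs / N
    = 42 * 48000 / 256
    = 2016000 / 256
    = 7875.0 Hz

7875.0 Hz


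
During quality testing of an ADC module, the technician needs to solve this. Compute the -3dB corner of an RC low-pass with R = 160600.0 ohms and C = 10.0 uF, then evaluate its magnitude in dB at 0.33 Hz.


Step 1 — cutoff frequency:
fc = 1 / (2*pi*R*C)
C = 10.0 uF = 1e-05 F
fc = 1 / (2*pi*160600.0*1e-05)
   = 0.0991002 Hz

Step 2 — magnitude at f = 0.33 Hz:
|H(f)| = 1 / sqrt(1 + (f/fc)^2)
f/fc = 0.33 / 0.0991002 = 3.329963
|H| = 1 / sqrt(1 + 11.088654) = 0.2876147
|H|_dB = 20*log10(0.2876147) = -10.82 dB

fc = 0.0991002 Hz; |H(0.33 Hz)| = -10.82 dB


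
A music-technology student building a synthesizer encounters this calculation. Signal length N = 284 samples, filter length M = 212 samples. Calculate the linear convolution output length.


Linear convolution output length:
L = N + M - 1
  = 284 + 212 - 1
  = 495 samples

495


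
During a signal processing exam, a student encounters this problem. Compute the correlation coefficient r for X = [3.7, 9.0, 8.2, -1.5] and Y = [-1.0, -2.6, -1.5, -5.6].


Pearson correlation coefficient (population):
r = cov(X,Y) / (std(X) * std(Y))
Mean X = 4.85, Mean Y = -2.675
Cov(X,Y) = 5.22375
Std(X) = 4.185989, Std(Y) = 1.785182
r = 0.699

0.699


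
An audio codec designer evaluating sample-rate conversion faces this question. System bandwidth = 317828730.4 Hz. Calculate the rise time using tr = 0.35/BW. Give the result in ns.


Rise time from bandwidth relationship:
tr = 0.35 / BW
   = 0.35 / 317828730.4
   = 1.101222031e-09 s
   = 1.1012 ns

1.1012 ns


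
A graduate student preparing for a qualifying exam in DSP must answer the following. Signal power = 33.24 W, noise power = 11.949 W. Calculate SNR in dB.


SNR in decibels:
SNR = 10 * log10(Ps / Pn)
    = 10 * log10(33.24 / 11.949)
    = 10 * log10(2.7818)
    = 10 * 0.4443
    = 4.44 dB

4.44 dB


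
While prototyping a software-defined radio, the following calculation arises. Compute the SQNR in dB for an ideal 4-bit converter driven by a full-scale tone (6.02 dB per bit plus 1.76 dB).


Theoretical SNR for a full-scale sinusoid:
SNR = 6.02 * N + 1.76
    = 6.02 * 4 + 1.76
    = 24.08 + 1.76
    = 25.84 dB

25.84 dB


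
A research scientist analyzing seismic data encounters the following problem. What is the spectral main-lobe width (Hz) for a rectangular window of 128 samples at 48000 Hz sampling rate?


Main lobe width for a rectangular window:
Width = 2 * fs / N
      = 2 * 48000 / 128
      = 96000 / 128
      = 750.0 Hz

750.0 Hz


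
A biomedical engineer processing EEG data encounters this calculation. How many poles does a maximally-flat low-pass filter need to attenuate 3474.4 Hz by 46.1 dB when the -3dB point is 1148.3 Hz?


Butterworth filter order formula:
n = log10(10^(A/10) - 1) / (2 * log10(f_stop/f_pass))
10^(46.1/10) - 1 = 40737.0278
f_stop/f_pass = 3474.4 / 1148.3 = 3.0257
n = 4.7938 -> ceil = 5

5


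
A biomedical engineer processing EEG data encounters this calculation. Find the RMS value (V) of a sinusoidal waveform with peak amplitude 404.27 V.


RMS voltage for a sinusoidal waveform:
V_rms = V_peak / sqrt(2)
      = 404.27 / 1.414214
      = 285.862 V

285.862 V


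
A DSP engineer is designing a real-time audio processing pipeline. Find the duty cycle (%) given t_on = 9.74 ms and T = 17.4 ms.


Duty cycle as a percentage:
DC = (t_on / T) * 100
   = (9.74 / 17.4) * 100
   = 0.55977 * 100
   = 55.98 %

55.98 %


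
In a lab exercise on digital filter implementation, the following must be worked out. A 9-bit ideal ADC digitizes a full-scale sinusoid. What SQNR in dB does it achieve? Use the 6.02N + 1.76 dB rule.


Theoretical SNR for a full-scale sinusoid:
SNR = 6.02 * N + 1.76
    = 6.02 * 9 + 1.76
    = 54.18 + 1.76
    = 55.94 dB

55.94 dB


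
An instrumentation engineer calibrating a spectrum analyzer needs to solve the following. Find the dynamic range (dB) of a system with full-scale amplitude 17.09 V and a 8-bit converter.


Dynamic range from full-scale to LSB:
V_min = V_max / 2^bits = 17.09 / 2^8
DR = 20 * log10(V_max / V_min)
   = 20 * log10(2^8)
   = 20 * 8 * log10(2)
   = 48.16 dB

48.16 dB
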